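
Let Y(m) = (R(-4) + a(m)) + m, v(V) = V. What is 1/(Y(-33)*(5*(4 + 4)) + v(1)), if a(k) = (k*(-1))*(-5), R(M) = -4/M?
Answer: -1/7879 ≈ -0.00012692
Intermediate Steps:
a(k) = 5*k (a(k) = -k*(-5) = 5*k)
Y(m) = 1 + 6*m (Y(m) = (-4/(-4) + 5*m) + m = (-4*(-¼) + 5*m) + m = (1 + 5*m) + m = 1 + 6*m)
1/(Y(-33)*(5*(4 + 4)) + v(1)) = 1/((1 + 6*(-33))*(5*(4 + 4)) + 1) = 1/((1 - 198)*(5*8) + 1) = 1/(-197*40 + 1) = 1/(-7880 + 1) = 1/(-7879) = -1/7879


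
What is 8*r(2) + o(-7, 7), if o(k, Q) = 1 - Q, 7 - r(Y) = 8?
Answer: -14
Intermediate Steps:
r(Y) = -1 (r(Y) = 7 - 1*8 = 7 - 8 = -1)
8*r(2) + o(-7, 7) = 8*(-1) + (1 - 1*7) = -8 + (1 - 7) = -8 - 6 = -14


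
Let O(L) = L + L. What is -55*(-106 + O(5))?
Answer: 5280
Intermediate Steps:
O(L) = 2*L
-55*(-106 + O(5)) = -55*(-106 + 2*5) = -55*(-106 + 10) = -55*(-96) = 5280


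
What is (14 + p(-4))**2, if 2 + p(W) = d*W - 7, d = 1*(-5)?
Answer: 625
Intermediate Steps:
d = -5
p(W) = -9 - 5*W (p(W) = -2 + (-5*W - 7) = -2 + (-7 - 5*W) = -9 - 5*W)
(14 + p(-4))**2 = (14 + (-9 - 5*(-4)))**2 = (14 + (-9 + 20))**2 = (14 + 11)**2 = 25**2 = 625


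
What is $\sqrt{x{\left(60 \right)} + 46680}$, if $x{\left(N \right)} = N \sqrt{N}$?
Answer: $2 \sqrt{11670 + 30 \sqrt{15}} \approx 217.13$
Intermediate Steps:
$x{\left(N \right)} = N^{\frac{3}{2}}$
$\sqrt{x{\left(60 \right)} + 46680} = \sqrt{60^{\frac{3}{2}} + 46680} = \sqrt{120 \sqrt{15} + 46680} = \sqrt{46680 + 120 \sqrt{15}}$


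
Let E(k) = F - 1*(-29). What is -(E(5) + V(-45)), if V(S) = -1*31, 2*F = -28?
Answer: 16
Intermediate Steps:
F = -14 (F = (1/2)*(-28) = -14)
E(k) = 15 (E(k) = -14 - 1*(-29) = -14 + 29 = 15)
V(S) = -31
-(E(5) + V(-45)) = -(15 - 31) = -1*(-16) = 16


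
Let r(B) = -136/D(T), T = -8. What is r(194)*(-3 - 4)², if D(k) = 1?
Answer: -6664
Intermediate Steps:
r(B) = -136 (r(B) = -136/1 = -136*1 = -136)
r(194)*(-3 - 4)² = -136*(-3 - 4)² = -136*(-7)² = -136*49 = -6664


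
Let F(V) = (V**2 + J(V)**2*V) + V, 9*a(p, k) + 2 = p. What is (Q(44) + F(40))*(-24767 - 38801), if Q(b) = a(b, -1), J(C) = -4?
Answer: -435695072/3 ≈ -1.4523e+8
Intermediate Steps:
a(p, k) = -2/9 + p/9
Q(b) = -2/9 + b/9
F(V) = V**2 + 17*V (F(V) = (V**2 + (-4)**2*V) + V = (V**2 + 16*V) + V = V**2 + 17*V)
(Q(44) + F(40))*(-24767 - 38801) = ((-2/9 + (1/9)*44) + 40*(17 + 40))*(-24767 - 38801) = ((-2/9 + 44/9) + 40*57)*(-63568) = (14/3 + 2280)*(-63568) = (6854/3)*(-63568) = -435695072/3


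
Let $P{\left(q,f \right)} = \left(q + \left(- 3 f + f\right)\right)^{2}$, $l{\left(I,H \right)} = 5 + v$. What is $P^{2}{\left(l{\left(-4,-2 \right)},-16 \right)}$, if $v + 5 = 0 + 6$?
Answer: $2085136$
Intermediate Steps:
$v = 1$ ($v = -5 + \left(0 + 6\right) = -5 + 6 = 1$)
$l{\left(I,H \right)} = 6$ ($l{\left(I,H \right)} = 5 + 1 = 6$)
$P{\left(q,f \right)} = \left(q - 2 f\right)^{2}$
$P^{2}{\left(l{\left(-4,-2 \right)},-16 \right)} = \left(\left(\left(-1\right) 6 + 2 \left(-16\right)\right)^{2}\right)^{2} = \left(\left(-6 - 32\right)^{2}\right)^{2} = \left(\left(-38\right)^{2}\right)^{2} = 1444^{2} = 2085136$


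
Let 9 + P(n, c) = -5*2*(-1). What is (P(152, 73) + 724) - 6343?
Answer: -5618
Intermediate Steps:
P(n, c) = 1 (P(n, c) = -9 - 5*2*(-1) = -9 - 10*(-1) = -9 + 10 = 1)
(P(152, 73) + 724) - 6343 = (1 + 724) - 6343 = 725 - 6343 = -5618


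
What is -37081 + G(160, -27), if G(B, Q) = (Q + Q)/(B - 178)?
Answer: -37078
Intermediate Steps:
G(B, Q) = 2*Q/(-178 + B) (G(B, Q) = (2*Q)/(-178 + B) = 2*Q/(-178 + B))
-37081 + G(160, -27) = -37081 + 2*(-27)/(-178 + 160) = -37081 + 2*(-27)/(-18) = -37081 + 2*(-27)*(-1/18) = -37081 + 3 = -37078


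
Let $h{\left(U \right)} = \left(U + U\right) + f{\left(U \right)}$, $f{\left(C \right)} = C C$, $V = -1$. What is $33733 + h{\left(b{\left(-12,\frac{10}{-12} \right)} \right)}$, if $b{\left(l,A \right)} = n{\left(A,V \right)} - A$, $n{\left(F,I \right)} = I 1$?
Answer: $\frac{1214377}{36} \approx 33733.0$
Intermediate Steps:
$f{\left(C \right)} = C^{2}$
$n{\left(F,I \right)} = I$
$b{\left(l,A \right)} = -1 - A$
$h{\left(U \right)} = U^{2} + 2 U$ ($h{\left(U \right)} = \left(U + U\right) + U^{2} = 2 U + U^{2} = U^{2} + 2 U$)
$33733 + h{\left(b{\left(-12,\frac{10}{-12} \right)} \right)} = 33733 + \left(-1 - \frac{10}{-12}\right) \left(2 - \left(1 + \frac{10}{-12}\right)\right) = 33733 + \left(-1 - 10 \left(- \frac{1}{12}\right)\right) \left(2 - \left(1 + 10 \left(- \frac{1}{12}\right)\right)\right) = 33733 + \left(-1 - - \frac{5}{6}\right) \left(2 - \frac{1}{6}\right) = 33733 + \left(-1 + \frac{5}{6}\right) \left(2 + \left(-1 + \frac{5}{6}\right)\right) = 33733 - \frac{2 - \frac{1}{6}}{6} = 33733 - \frac{11}{36} = \frac{1214377}{36}$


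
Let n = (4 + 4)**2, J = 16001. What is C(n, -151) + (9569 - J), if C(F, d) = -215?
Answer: -6647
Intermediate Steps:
n = 64 (n = 8**2 = 64)
C(n, -151) + (9569 - J) = -215 + (9569 - 1*16001) = -215 + (9569 - 16001) = -215 - 6432 = -6647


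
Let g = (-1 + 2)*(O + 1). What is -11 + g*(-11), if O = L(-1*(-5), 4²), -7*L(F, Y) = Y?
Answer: 22/7 ≈ 3.1429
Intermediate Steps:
L(F, Y) = -Y/7
O = -16/7 (O = -⅐*4² = -⅐*16 = -16/7 ≈ -2.2857)
g = -9/7 (g = (-1 + 2)*(-16/7 + 1) = 1*(-9/7) = -9/7 ≈ -1.2857)
-11 + g*(-11) = -11 - 9/7*(-11) = -11 + 99/7 = 22/7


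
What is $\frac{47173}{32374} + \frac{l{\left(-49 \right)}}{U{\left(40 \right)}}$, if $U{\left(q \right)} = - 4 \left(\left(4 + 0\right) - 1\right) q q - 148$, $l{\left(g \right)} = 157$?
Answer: $\frac{453810243}{313186076} \approx 1.449$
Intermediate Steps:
$U{\left(q \right)} = -148 - 12 q^{2}$ ($U{\left(q \right)} = - 4 \left(4 - 1\right) q q - 148 = \left(-4\right) 3 q q - 148 = - 12 q q - 148 = - 12 q^{2} - 148 = -148 - 12 q^{2}$)
$\frac{47173}{32374} + \frac{l{\left(-49 \right)}}{U{\left(40 \right)}} = \frac{47173}{32374} + \frac{157}{-148 - 12 \cdot 40^{2}} = 47173 \cdot \frac{1}{32374} + \frac{157}{-148 - 19200} = \frac{47173}{32374} + \frac{157}{-148 - 19200} = \frac{47173}{32374} + \frac{157}{-19348} = \frac{47173}{32374} + 157 \left(- \frac{1}{19348}\right) = \frac{47173}{32374} - \frac{157}{19348} = \frac{453810243}{313186076}$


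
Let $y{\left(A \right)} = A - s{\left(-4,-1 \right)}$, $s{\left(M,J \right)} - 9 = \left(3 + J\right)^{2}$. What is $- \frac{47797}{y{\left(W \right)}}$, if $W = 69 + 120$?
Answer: $- \frac{47797}{176} \approx -271.57$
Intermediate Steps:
$s{\left(M,J \right)} = 9 + \left(3 + J\right)^{2}$
$W = 189$
$y{\left(A \right)} = -13 + A$ ($y{\left(A \right)} = A - \left(9 + \left(3 - 1\right)^{2}\right) = A - \left(9 + 2^{2}\right) = A - \left(9 + 4\right) = A - 13 = -13 + A$)
$- \frac{47797}{y{\left(W \right)}} = - \frac{47797}{-13 + 189} = - \frac{47797}{176}$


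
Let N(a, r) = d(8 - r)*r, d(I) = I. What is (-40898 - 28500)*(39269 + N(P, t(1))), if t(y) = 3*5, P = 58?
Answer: -2717903272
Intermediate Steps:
t(y) = 15
N(a, r) = r*(8 - r) (N(a, r) = (8 - r)*r = r*(8 - r))
(-40898 - 28500)*(39269 + N(P, t(1))) = (-40898 - 28500)*(39269 + 15*(8 - 1*15)) = -69398*(39269 + 15*(8 - 15)) = -69398*(39269 + 15*(-7)) = -69398*(39269 - 105) = -69398*39164 = -2717903272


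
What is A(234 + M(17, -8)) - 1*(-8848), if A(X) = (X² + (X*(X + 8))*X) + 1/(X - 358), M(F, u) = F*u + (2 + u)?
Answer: 229747391/266 ≈ 8.6371e+5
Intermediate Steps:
M(F, u) = 2 + u + F*u
A(X) = X² + 1/(-358 + X) + X²*(8 + X) (A(X) = (X² + (X*(8 + X))*X) + 1/(-358 + X) = (X² + X²*(8 + X)) + 1/(-358 + X) = X² + 1/(-358 + X) + X²*(8 + X))
A(234 + M(17, -8)) - 1*(-8848) = (1 + (234 + (2 - 8 + 17*(-8)))⁴ - 3222*(234 + (2 - 8 + 17*(-8)))² - 349*(234 + (2 - 8 + 17*(-8)))³)/(-358 + (234 + (2 - 8 + 17*(-8)))) - 1*(-8848) = (1 + (234 + (2 - 8 - 136))⁴ - 3222*(234 + (2 - 8 - 136))² - 349*(234 + (2 - 8 - 136))³)/(-358 + (234 + (2 - 8 - 136))) + 8848 = (1 + (234 - 142)⁴ - 3222*(234 - 142)² - 349*(234 - 142)³)/(-358 + (234 - 142)) + 8848 = (1 + 92⁴ - 3222*92² - 349*92³)/(-358 + 92) + 8848 = (1 + 71639296 - 3222*8464 - 349*778688)/(-266) + 8848 = -(1 + 71639296 - 27271008 - 271762112)/266 + 8848 = -1/266*(-227393823) + 8848 = 227393823/266 + 8848 = 229747391/266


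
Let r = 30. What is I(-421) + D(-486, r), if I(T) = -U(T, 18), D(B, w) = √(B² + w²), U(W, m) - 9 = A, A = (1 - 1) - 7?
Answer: -2 + 6*√6586 ≈ 484.92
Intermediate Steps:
A = -7 (A = 0 - 7 = -7)
U(W, m) = 2 (U(W, m) = 9 - 7 = 2)
I(T) = -2 (I(T) = -1*2 = -2)
I(-421) + D(-486, r) = -2 + √((-486)² + 30²) = -2 + √(236196 + 900) = -2 + √237096 = -2 + 6*√6586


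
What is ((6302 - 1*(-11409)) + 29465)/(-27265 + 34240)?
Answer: 47176/6975 ≈ 6.7636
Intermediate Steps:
((6302 - 1*(-11409)) + 29465)/(-27265 + 34240) = ((6302 + 11409) + 29465)/6975 = (17711 + 29465)*(1/6975) = 47176*(1/6975) = 47176/6975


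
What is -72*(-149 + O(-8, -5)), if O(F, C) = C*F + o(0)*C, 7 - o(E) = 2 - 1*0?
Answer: 9648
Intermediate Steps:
o(E) = 5 (o(E) = 7 - (2 - 1*0) = 7 - (2 + 0) = 7 - 1*2 = 7 - 2 = 5)
O(F, C) = 5*C + C*F (O(F, C) = C*F + 5*C = 5*C + C*F)
-72*(-149 + O(-8, -5)) = -72*(-149 - 5*(5 - 8)) = -72*(-149 - 5*(-3)) = -72*(-149 + 15) = -72*(-134) = 9648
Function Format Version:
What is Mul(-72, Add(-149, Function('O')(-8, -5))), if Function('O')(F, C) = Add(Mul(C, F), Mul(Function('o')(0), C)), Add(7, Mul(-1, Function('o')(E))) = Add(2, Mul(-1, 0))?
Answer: 9648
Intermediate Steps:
Function('o')(E) = 5 (Function('o')(E) = Add(7, Mul(-1, Add(2, Mul(-1, 0)))) = Add(7, Mul(-1, Add(2, 0))) = Add(7, Mul(-1, 2)) = Add(7, -2) = 5)
Function('O')(F, C) = Add(Mul(5, C), Mul(C, F)) (Function('O')(F, C) = Add(Mul(C, F), Mul(5, C)) = Add(Mul(5, C), Mul(C, F)))
Mul(-72, Add(-149, Function('O')(-8, -5))) = Mul(-72, Add(-149, Mul(-5, Add(5, -8)))) = Mul(-72, Add(-149, Mul(-5, -3))) = Mul(-72, Add(-149, 15)) = Mul(-72, -134) = 9648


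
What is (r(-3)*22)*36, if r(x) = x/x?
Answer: 792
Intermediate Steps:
r(x) = 1
(r(-3)*22)*36 = (1*22)*36 = 22*36 = 792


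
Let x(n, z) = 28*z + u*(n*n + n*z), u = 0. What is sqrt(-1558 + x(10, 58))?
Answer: sqrt(66) ≈ 8.1240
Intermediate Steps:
x(n, z) = 28*z (x(n, z) = 28*z + 0*(n*n + n*z) = 28*z + 0*(n**2 + n*z) = 28*z + 0 = 28*z)
sqrt(-1558 + x(10, 58)) = sqrt(-1558 + 28*58) = sqrt(-1558 + 1624) = sqrt(66)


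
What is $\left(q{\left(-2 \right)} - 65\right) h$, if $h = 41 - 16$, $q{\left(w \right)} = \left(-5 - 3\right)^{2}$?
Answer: $-25$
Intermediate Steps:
$q{\left(w \right)} = 64$ ($q{\left(w \right)} = \left(-8\right)^{2} = 64$)
$h = 25$
$\left(q{\left(-2 \right)} - 65\right) h = \left(64 - 65\right) 25 = \left(-1\right) 25 = -25$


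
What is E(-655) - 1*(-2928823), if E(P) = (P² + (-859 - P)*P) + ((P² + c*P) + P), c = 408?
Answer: 3652598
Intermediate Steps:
E(P) = 2*P² + 409*P + P*(-859 - P) (E(P) = (P² + (-859 - P)*P) + ((P² + 408*P) + P) = (P² + P*(-859 - P)) + (P² + 409*P) = 2*P² + 409*P + P*(-859 - P))
E(-655) - 1*(-2928823) = -655*(-450 - 655) - 1*(-2928823) = -655*(-1105) + 2928823 = 723775 + 2928823 = 3652598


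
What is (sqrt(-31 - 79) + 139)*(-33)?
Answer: -4587 - 33*I*sqrt(110) ≈ -4587.0 - 346.11*I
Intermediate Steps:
(sqrt(-31 - 79) + 139)*(-33) = (sqrt(-110) + 139)*(-33) = (I*sqrt(110) + 139)*(-33) = (139 + I*sqrt(110))*(-33) = -4587 - 33*I*sqrt(110)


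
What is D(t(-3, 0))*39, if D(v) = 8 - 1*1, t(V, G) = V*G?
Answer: 273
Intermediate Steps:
t(V, G) = G*V
D(v) = 7 (D(v) = 8 - 1 = 7)
D(t(-3, 0))*39 = 7*39 = 273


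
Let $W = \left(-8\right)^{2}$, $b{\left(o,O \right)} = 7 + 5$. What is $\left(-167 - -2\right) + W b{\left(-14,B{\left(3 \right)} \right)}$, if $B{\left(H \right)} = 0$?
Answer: $603$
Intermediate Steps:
$b{\left(o,O \right)} = 12$
$W = 64$
$\left(-167 - -2\right) + W b{\left(-14,B{\left(3 \right)} \right)} = \left(-167 - -2\right) + 64 \cdot 12 = \left(-167 + 2\right) + 768 = -165 + 768 = 603$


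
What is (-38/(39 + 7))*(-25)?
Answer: 475/23 ≈ 20.652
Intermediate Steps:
(-38/(39 + 7))*(-25) = (-38/46)*(-25) = ((1/46)*(-38))*(-25) = -19/23*(-25) = 475/23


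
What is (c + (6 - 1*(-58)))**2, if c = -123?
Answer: 3481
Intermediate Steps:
(c + (6 - 1*(-58)))**2 = (-123 + (6 - 1*(-58)))**2 = (-123 + (6 + 58))**2 = (-123 + 64)**2 = (-59)**2 = 3481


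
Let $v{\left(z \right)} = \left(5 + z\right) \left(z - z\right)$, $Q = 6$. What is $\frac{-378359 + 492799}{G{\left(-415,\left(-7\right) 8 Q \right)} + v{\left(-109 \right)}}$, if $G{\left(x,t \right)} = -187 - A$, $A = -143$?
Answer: $- \frac{28610}{11} \approx -2600.9$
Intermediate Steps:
$G{\left(x,t \right)} = -44$ ($G{\left(x,t \right)} = -187 - -143 = -187 + 143 = -44$)
$v{\left(z \right)} = 0$ ($v{\left(z \right)} = \left(5 + z\right) 0 = 0$)
$\frac{-378359 + 492799}{G{\left(-415,\left(-7\right) 8 Q \right)} + v{\left(-109 \right)}} = \frac{-378359 + 492799}{-44 + 0} = \frac{114440}{-44} = 114440 \left(- \frac{1}{44}\right) = - \frac{28610}{11}$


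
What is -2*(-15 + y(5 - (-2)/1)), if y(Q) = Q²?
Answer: -68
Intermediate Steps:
-2*(-15 + y(5 - (-2)/1)) = -2*(-15 + (5 - (-2)/1)²) = -2*(-15 + (5 - (-2))²) = -2*(-15 + (5 - 1*(-2))²) = -2*(-15 + (5 + 2)²) = -2*(-15 + 7²) = -2*(-15 + 49) = -2*34 = -68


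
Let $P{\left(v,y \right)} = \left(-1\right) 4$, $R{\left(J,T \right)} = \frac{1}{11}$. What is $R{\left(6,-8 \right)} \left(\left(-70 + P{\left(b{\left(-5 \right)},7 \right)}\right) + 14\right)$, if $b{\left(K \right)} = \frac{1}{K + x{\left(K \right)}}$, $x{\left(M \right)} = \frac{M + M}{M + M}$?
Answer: $- \frac{60}{11} \approx -5.4545$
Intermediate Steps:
$x{\left(M \right)} = 1$ ($x{\left(M \right)} = \frac{2 M}{2 M} = 2 M \frac{1}{2 M} = 1$)
$b{\left(K \right)} = \frac{1}{1 + K}$ ($b{\left(K \right)} = \frac{1}{K + 1} = \frac{1}{1 + K}$)
$R{\left(J,T \right)} = \frac{1}{11}$
$P{\left(v,y \right)} = -4$
$R{\left(6,-8 \right)} \left(\left(-70 + P{\left(b{\left(-5 \right)},7 \right)}\right) + 14\right) = \frac{\left(-70 - 4\right) + 14}{11} = \frac{-74 + 14}{11} = \frac{1}{11} \left(-60\right) = - \frac{60}{11}$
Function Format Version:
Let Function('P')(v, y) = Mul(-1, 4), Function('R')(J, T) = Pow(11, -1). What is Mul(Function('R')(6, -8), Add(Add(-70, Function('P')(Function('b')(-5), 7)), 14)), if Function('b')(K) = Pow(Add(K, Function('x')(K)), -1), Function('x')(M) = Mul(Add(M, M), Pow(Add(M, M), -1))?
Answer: Rational(-60, 11) ≈ -5.4545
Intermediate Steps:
Function('x')(M) = 1 (Function('x')(M) = Mul(Mul(2, M), Pow(Mul(2, M), -1)) = Mul(Mul(2, M), Mul(Rational(1, 2), Pow(M, -1))) = 1)
Function('b')(K) = Pow(Add(1, K), -1) (Function('b')(K) = Pow(Add(K, 1), -1) = Pow(Add(1, K), -1))
Function('R')(J, T) = Rational(1, 11)
Function('P')(v, y) = -4
Mul(Function('R')(6, -8), Add(Add(-70, Function('P')(Function('b')(-5), 7)), 14)) = Mul(Rational(1, 11), Add(Add(-70, -4), 14)) = Mul(Rational(1, 11), Add(-74, 14)) = Mul(Rational(1, 11), -60) = Rational(-60, 11)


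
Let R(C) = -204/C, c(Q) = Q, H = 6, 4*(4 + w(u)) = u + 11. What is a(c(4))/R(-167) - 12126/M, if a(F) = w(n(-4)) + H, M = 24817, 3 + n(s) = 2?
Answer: 10784181/3375112 ≈ 3.1952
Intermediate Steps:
n(s) = -1 (n(s) = -3 + 2 = -1)
w(u) = -5/4 + u/4 (w(u) = -4 + (u + 11)/4 = -4 + (11 + u)/4 = -4 + (11/4 + u/4) = -5/4 + u/4)
a(F) = 9/2 (a(F) = (-5/4 + (¼)*(-1)) + 6 = (-5/4 - ¼) + 6 = -3/2 + 6 = 9/2)
a(c(4))/R(-167) - 12126/M = 9/(2*((-204/(-167)))) - 12126/24817 = 9/(2*((-204*(-1/167)))) - 12126*1/24817 = 9/(2*(204/167)) - 12126/24817 = (9/2)*(167/204) - 12126/24817 = 501/136 - 12126/24817 = 10784181/3375112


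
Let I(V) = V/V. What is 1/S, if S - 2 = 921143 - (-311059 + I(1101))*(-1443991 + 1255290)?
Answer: -1/58696034513 ≈ -1.7037e-11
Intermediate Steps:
I(V) = 1
S = -58696034513 (S = 2 + (921143 - (-311059 + 1)*(-1443991 + 1255290)) = 2 + (921143 - (-311058)*(-188701)) = 2 + (921143 - 1*58696955658) = 2 + (921143 - 58696955658) = 2 - 58696034515 = -58696034513)
1/S = 1/(-58696034513) = -1/58696034513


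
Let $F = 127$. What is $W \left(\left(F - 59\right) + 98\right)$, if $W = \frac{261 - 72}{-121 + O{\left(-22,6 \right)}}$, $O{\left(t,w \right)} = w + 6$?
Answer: $- \frac{31374}{109} \approx -287.83$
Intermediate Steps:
$O{\left(t,w \right)} = 6 + w$
$W = - \frac{189}{109}$ ($W = \frac{261 - 72}{-121 + \left(6 + 6\right)} = \frac{189}{-121 + 12} = \frac{189}{-109} = 189 \left(- \frac{1}{109}\right) = - \frac{189}{109} \approx -1.7339$)
$W \left(\left(F - 59\right) + 98\right) = - \frac{189 \left(\left(127 - 59\right) + 98\right)}{109} = - \frac{189 \left(68 + 98\right)}{109} = \left(- \frac{189}{109}\right) 166 = - \frac{31374}{109}$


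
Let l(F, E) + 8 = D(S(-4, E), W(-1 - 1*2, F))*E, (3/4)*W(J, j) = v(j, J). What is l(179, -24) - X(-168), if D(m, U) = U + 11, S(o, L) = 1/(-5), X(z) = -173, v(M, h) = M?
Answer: -5827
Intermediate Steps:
W(J, j) = 4*j/3
S(o, L) = -⅕
D(m, U) = 11 + U
l(F, E) = -8 + E*(11 + 4*F/3) (l(F, E) = -8 + (11 + 4*F/3)*E = -8 + E*(11 + 4*F/3))
l(179, -24) - X(-168) = (-8 + (⅓)*(-24)*(33 + 4*179)) - 1*(-173) = (-8 + (⅓)*(-24)*(33 + 716)) + 173 = (-8 + (⅓)*(-24)*749) + 173 = (-8 - 5992) + 173 = -6000 + 173 = -5827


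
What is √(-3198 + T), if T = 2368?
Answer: I*√830 ≈ 28.81*I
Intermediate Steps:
√(-3198 + T) = √(-3198 + 2368) = √(-830) = I*√830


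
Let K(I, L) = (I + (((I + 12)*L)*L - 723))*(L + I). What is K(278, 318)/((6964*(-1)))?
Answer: -4369501735/1741 ≈ -2.5098e+6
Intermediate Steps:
K(I, L) = (I + L)*(-723 + I + L**2*(12 + I)) (K(I, L) = (I + (((12 + I)*L)*L - 723))*(I + L) = (I + ((L*(12 + I))*L - 723))*(I + L) = (I + (L**2*(12 + I) - 723))*(I + L) = (I + (-723 + L**2*(12 + I)))*(I + L) = (-723 + I + L**2*(12 + I))*(I + L) = (I + L)*(-723 + I + L**2*(12 + I)))
K(278, 318)/((6964*(-1))) = (278**2 - 723*278 - 723*318 + 12*318**3 + 278*318 + 278*318**3 + 278**2*318**2 + 12*278*318**2)/((6964*(-1))) = (77284 - 200994 - 229914 + 12*32157432 + 88404 + 278*32157432 + 77284*101124 + 12*278*101124)/(-6964) = (77284 - 200994 - 229914 + 385889184 + 88404 + 8939766096 + 7815267216 + 337349664)*(-1/6964) = 17478006940*(-1/6964) = -4369501735/1741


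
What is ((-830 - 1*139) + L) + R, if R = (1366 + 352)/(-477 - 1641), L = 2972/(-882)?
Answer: -151497968/155673 ≈ -973.18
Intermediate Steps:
L = -1486/441 (L = 2972*(-1/882) = -1486/441 ≈ -3.3696)
R = -859/1059 (R = 1718/(-2118) = 1718*(-1/2118) = -859/1059 ≈ -0.81114)
((-830 - 1*139) + L) + R = ((-830 - 1*139) - 1486/441) - 859/1059 = ((-830 - 139) - 1486/441) - 859/1059 = (-969 - 1486/441) - 859/1059 = -428815/441 - 859/1059 = -151497968/155673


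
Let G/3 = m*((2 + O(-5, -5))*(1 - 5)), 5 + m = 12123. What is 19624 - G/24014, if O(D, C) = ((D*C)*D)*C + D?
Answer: 280849744/12007 ≈ 23391.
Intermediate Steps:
O(D, C) = D + C²*D² (O(D, C) = ((C*D)*D)*C + D = (C*D²)*C + D = C²*D² + D = D + C²*D²)
m = 12118 (m = -5 + 12123 = 12118)
G = -90448752 (G = 3*(12118*((2 - 5*(1 - 5*(-5)²))*(1 - 5))) = 3*(12118*((2 - 5*(1 - 5*25))*(-4))) = 3*(12118*((2 - 5*(1 - 125))*(-4))) = 3*(12118*((2 - 5*(-124))*(-4))) = 3*(12118*((2 + 620)*(-4))) = 3*(12118*(622*(-4))) = 3*(12118*(-2488)) = 3*(-30149584) = -90448752)
19624 - G/24014 = 19624 - (-90448752)/24014 = 19624 - 1*(-45224376/12007) = 19624 + 45224376/12007 = 280849744/12007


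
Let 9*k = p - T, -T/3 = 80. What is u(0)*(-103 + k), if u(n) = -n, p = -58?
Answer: 0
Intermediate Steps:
T = -240 (T = -3*80 = -240)
k = 182/9 (k = (-58 - 1*(-240))/9 = (-58 + 240)/9 = (⅑)*182 = 182/9 ≈ 20.222)
u(0)*(-103 + k) = (-1*0)*(-103 + 182/9) = 0*(-745/9) = 0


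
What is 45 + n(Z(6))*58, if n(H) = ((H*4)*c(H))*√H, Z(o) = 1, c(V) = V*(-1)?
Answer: -187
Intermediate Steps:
c(V) = -V
n(H) = -4*H^(5/2) (n(H) = ((H*4)*(-H))*√H = ((4*H)*(-H))*√H = (-4*H²)*√H = -4*H^(5/2))
45 + n(Z(6))*58 = 45 - 4*1^(5/2)*58 = 45 - 4*1*58 = 45 - 4*58 = 45 - 232 = -187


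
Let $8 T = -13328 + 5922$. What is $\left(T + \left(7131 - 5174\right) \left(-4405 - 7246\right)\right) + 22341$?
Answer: $- \frac{91118367}{4} \approx -2.278 \cdot 10^{7}$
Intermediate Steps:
$T = - \frac{3703}{4}$ ($T = \frac{-13328 + 5922}{8} = \frac{1}{8} \left(-7406\right) = - \frac{3703}{4} \approx -925.75$)
$\left(T + \left(7131 - 5174\right) \left(-4405 - 7246\right)\right) + 22341 = \left(- \frac{3703}{4} + \left(7131 - 5174\right) \left(-4405 - 7246\right)\right) + 22341 = \left(- \frac{3703}{4} + 1957 \left(-11651\right)\right) + 22341 = \left(- \frac{3703}{4} - 22801007\right) + 22341 = - \frac{91207731}{4} + 22341 = - \frac{91118367}{4}$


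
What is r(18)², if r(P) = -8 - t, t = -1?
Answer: 49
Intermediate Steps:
r(P) = -7 (r(P) = -8 - 1*(-1) = -8 + 1 = -7)
r(18)² = (-7)² = 49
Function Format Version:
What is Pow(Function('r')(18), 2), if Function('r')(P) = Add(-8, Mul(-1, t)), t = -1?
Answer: 49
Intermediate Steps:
Function('r')(P) = -7 (Function('r')(P) = Add(-8, Mul(-1, -1)) = Add(-8, 1) = -7)
Pow(Function('r')(18), 2) = Pow(-7, 2) = 49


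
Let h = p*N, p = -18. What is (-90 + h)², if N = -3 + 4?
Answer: 11664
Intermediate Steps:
N = 1
h = -18 (h = -18*1 = -18)
(-90 + h)² = (-90 - 18)² = (-108)² = 11664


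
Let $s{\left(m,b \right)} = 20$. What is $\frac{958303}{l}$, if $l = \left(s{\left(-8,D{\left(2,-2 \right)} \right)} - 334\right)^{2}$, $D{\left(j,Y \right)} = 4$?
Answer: $\frac{958303}{98596} \approx 9.7195$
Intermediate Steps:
$l = 98596$ ($l = \left(20 - 334\right)^{2} = \left(-314\right)^{2} = 98596$)
$\frac{958303}{l} = \frac{958303}{98596}$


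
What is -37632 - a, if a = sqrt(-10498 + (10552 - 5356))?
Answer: -37632 - I*sqrt(5302) ≈ -37632.0 - 72.815*I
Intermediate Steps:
a = I*sqrt(5302) (a = sqrt(-10498 + 5196) = sqrt(-5302) = I*sqrt(5302) ≈ 72.815*I)
-37632 - a = -37632 - I*sqrt(5302)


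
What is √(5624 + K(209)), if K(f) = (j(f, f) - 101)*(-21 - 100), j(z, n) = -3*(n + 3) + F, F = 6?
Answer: 5*√3763 ≈ 306.72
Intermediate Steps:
j(z, n) = -3 - 3*n (j(z, n) = -3*(n + 3) + 6 = -3*(3 + n) + 6 = (-9 - 3*n) + 6 = -3 - 3*n)
K(f) = 12584 + 363*f (K(f) = ((-3 - 3*f) - 101)*(-21 - 100) = (-104 - 3*f)*(-121) = 12584 + 363*f)
√(5624 + K(209)) = √(5624 + (12584 + 363*209)) = √(5624 + (12584 + 75867)) = √(5624 + 88451) = √94075 = 5*√3763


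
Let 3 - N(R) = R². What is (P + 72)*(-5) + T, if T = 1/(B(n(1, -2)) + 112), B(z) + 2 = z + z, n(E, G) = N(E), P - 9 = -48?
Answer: -18809/114 ≈ -164.99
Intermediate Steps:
N(R) = 3 - R²
P = -39 (P = 9 - 48 = -39)
n(E, G) = 3 - E²
B(z) = -2 + 2*z (B(z) = -2 + (z + z) = -2 + 2*z)
T = 1/114 (T = 1/((-2 + 2*(3 - 1*1²)) + 112) = 1/((-2 + 2*(3 - 1*1)) + 112) = 1/((-2 + 2*(3 - 1)) + 112) = 1/((-2 + 2*2) + 112) = 1/((-2 + 4) + 112) = 1/(2 + 112) = 1/114 ≈ 0.0087719)
(P + 72)*(-5) + T = (-39 + 72)*(-5) + 1/114 = 33*(-5) + 1/114 = -165 + 1/114 = -18809/114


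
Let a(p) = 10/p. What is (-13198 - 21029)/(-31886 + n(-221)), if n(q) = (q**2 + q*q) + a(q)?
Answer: -7564167/14540906 ≈ -0.52020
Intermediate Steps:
n(q) = 2*q**2 + 10/q (n(q) = (q**2 + q*q) + 10/q = (q**2 + q**2) + 10/q = 2*q**2 + 10/q)
(-13198 - 21029)/(-31886 + n(-221)) = (-13198 - 21029)/(-31886 + 2*(5 + (-221)**3)/(-221)) = -34227/(-31886 + 2*(-1/221)*(5 - 10793861)) = -34227/(-31886 + 2*(-1/221)*(-10793856)) = -34227/(-31886 + 21587712/221) = -34227/14540906/221 = -34227*221/14540906 = -7564167/14540906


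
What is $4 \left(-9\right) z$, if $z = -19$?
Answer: $684$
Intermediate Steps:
$4 \left(-9\right) z = 4 \left(-9\right) \left(-19\right) = \left(-36\right) \left(-19\right) = 684$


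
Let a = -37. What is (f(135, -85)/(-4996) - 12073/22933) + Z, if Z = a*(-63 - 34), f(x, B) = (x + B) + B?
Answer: 411143944799/114573268 ≈ 3588.5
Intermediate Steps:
f(x, B) = x + 2*B (f(x, B) = (B + x) + B = x + 2*B)
Z = 3589 (Z = -37*(-63 - 34) = -37*(-97) = 3589)
(f(135, -85)/(-4996) - 12073/22933) + Z = ((135 + 2*(-85))/(-4996) - 12073/22933) + 3589 = ((135 - 170)*(-1/4996) - 12073*1/22933) + 3589 = (-35*(-1/4996) - 12073/22933) + 3589 = (35/4996 - 12073/22933) + 3589 = -59514053/114573268 + 3589 = 411143944799/114573268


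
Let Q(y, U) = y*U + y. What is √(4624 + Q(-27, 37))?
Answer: √3598 ≈ 59.983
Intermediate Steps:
Q(y, U) = y + U*y (Q(y, U) = U*y + y = y + U*y)
√(4624 + Q(-27, 37)) = √(4624 - 27*(1 + 37)) = √(4624 - 27*38) = √(4624 - 1026) = √3598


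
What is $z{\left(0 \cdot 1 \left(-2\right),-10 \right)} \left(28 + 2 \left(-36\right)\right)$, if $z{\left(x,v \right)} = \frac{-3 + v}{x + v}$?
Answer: $- \frac{286}{5} \approx -57.2$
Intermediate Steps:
$z{\left(x,v \right)} = \frac{-3 + v}{v + x}$
$z{\left(0 \cdot 1 \left(-2\right),-10 \right)} \left(28 + 2 \left(-36\right)\right) = \frac{-3 - 10}{-10 + 0 \cdot 1 \left(-2\right)} \left(28 + 2 \left(-36\right)\right) = \frac{1}{-10 + 0 \left(-2\right)} \left(-13\right) \left(28 - 72\right) = \frac{1}{-10 + 0} \left(-13\right) \left(-44\right) = \frac{1}{-10} \left(-13\right) \left(-44\right) = \left(- \frac{1}{10}\right) \left(-13\right) \left(-44\right) = \frac{13}{10} \left(-44\right) = - \frac{286}{5}$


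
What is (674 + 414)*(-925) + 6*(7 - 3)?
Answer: -1006376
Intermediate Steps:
(674 + 414)*(-925) + 6*(7 - 3) = 1088*(-925) + 6*4 = -1006400 + 24 = -1006376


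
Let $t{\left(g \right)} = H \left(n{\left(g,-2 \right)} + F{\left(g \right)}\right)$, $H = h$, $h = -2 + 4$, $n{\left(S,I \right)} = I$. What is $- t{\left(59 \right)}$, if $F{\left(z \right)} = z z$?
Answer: $-6958$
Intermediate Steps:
$F{\left(z \right)} = z^{2}$
$h = 2$
$H = 2$
$t{\left(g \right)} = -4 + 2 g^{2}$ ($t{\left(g \right)} = 2 \left(-2 + g^{2}\right) = -4 + 2 g^{2}$)
$- t{\left(59 \right)} = - (-4 + 2 \cdot 59^{2}) = - (-4 + 2 \cdot 3481) = - (-4 + 6962) = \left(-1\right) 6958 = -6958$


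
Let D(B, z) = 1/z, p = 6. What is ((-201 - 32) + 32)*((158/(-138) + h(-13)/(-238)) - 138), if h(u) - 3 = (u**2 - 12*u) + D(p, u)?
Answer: 287139421/10166 ≈ 28245.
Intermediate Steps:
h(u) = 3 + 1/u + u**2 - 12*u (h(u) = 3 + ((u**2 - 12*u) + 1/u) = 3 + (1/u + u**2 - 12*u) = 3 + 1/u + u**2 - 12*u)
((-201 - 32) + 32)*((158/(-138) + h(-13)/(-238)) - 138) = ((-201 - 32) + 32)*((158/(-138) + (3 + 1/(-13) + (-13)**2 - 12*(-13))/(-238)) - 138) = (-233 + 32)*((158*(-1/138) + (3 - 1/13 + 169 + 156)*(-1/238)) - 138) = -201*((-79/69 + (4263/13)*(-1/238)) - 138) = -201*((-79/69 - 609/442) - 138) = -201*(-76939/30498 - 138) = -201*(-4285663/30498) = 287139421/10166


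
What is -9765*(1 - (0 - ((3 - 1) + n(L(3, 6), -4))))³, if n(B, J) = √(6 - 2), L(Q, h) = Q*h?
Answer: -1220625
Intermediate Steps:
n(B, J) = 2 (n(B, J) = √4 = 2)
-9765*(1 - (0 - ((3 - 1) + n(L(3, 6), -4))))³ = -9765*(1 - (0 - ((3 - 1) + 2)))³ = -9765*(1 - (0 - (2 + 2)))³ = -9765*(1 - (0 - 1*4))³ = -9765*(1 - (0 - 4))³ = -9765*(1 - 1*(-4))³ = -9765*(1 + 4)³ = -9765*5³ = -9765*125 = -1220625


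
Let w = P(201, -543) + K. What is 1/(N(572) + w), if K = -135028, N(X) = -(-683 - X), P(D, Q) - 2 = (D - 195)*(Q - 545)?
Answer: -1/140299 ≈ -7.1276e-6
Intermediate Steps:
P(D, Q) = 2 + (-545 + Q)*(-195 + D) (P(D, Q) = 2 + (D - 195)*(Q - 545) = 2 + (-195 + D)*(-545 + Q) = 2 + (-545 + Q)*(-195 + D))
N(X) = 683 + X
w = -141554 (w = (106277 - 545*201 - 195*(-543) + 201*(-543)) - 135028 = (106277 - 109545 + 105885 - 109143) - 135028 = -6526 - 135028 = -141554)
1/(N(572) + w) = 1/((683 + 572) - 141554) = 1/(1255 - 141554) = 1/(-140299) = -1/140299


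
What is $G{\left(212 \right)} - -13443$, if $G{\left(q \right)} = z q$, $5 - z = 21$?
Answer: $10051$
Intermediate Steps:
$z = -16$ ($z = 5 - 21 = -16$)
$G{\left(q \right)} = - 16 q$
$G{\left(212 \right)} - -13443 = \left(-16\right) 212 - -13443 = -3392 + 13443 = 10051$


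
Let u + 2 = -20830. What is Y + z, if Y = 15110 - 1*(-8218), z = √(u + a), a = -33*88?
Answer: 23328 + 2*I*√5934 ≈ 23328.0 + 154.06*I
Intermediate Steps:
u = -20832 (u = -2 - 20830 = -20832)
a = -2904
z = 2*I*√5934 (z = √(-20832 - 2904) = √(-23736) = 2*I*√5934 ≈ 154.06*I)
Y = 23328 (Y = 15110 + 8218 = 23328)
Y + z = 23328 + 2*I*√5934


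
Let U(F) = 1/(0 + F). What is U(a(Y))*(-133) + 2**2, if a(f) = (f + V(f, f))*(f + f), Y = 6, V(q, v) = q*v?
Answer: 269/72 ≈ 3.7361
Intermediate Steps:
a(f) = 2*f*(f + f**2) (a(f) = (f + f*f)*(f + f) = (f + f**2)*(2*f) = 2*f*(f + f**2))
U(F) = 1/F
U(a(Y))*(-133) + 2**2 = -133/(2*6**2*(1 + 6)) + 2**2 = -133/(2*36*7) + 4 = -133/504 + 4 = (1/504)*(-133) + 4 = -19/72 + 4 = 269/72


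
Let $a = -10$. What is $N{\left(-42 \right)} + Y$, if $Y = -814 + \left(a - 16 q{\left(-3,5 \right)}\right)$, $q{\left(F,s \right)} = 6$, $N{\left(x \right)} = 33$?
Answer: $-887$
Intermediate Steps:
$Y = -920$ ($Y = -814 - 106 = -920$)
$N{\left(-42 \right)} + Y = 33 - 920 = -887$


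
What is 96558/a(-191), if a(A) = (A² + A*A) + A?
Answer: 32186/24257 ≈ 1.3269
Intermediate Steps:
a(A) = A + 2*A² (a(A) = (A² + A²) + A = 2*A² + A = A + 2*A²)
96558/a(-191) = 96558/((-191*(1 + 2*(-191)))) = 96558/((-191*(1 - 382))) = 96558/((-191*(-381))) = 96558/72771 = 96558*(1/72771) = 32186/24257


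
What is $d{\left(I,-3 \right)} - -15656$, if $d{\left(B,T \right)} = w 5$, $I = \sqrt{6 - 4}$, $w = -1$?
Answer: $15651$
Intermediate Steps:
$I = \sqrt{2} \approx 1.4142$
$d{\left(B,T \right)} = -5$ ($d{\left(B,T \right)} = \left(-1\right) 5 = -5$)
$d{\left(I,-3 \right)} - -15656 = -5 - -15656 = -5 + 15656 = 15651$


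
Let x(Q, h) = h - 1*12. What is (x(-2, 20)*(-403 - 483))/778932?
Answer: -1772/194733 ≈ -0.0090996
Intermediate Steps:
x(Q, h) = -12 + h (x(Q, h) = h - 12 = -12 + h)
(x(-2, 20)*(-403 - 483))/778932 = ((-12 + 20)*(-403 - 483))/778932 = (8*(-886))*(1/778932) = -7088*1/778932 = -1772/194733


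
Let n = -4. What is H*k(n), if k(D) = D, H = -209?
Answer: 836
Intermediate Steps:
H*k(n) = -209*(-4) = 836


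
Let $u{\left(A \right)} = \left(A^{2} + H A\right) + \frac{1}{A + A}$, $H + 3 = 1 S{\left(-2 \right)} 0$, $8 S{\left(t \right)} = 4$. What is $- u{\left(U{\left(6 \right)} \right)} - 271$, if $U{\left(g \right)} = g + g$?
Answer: $- \frac{9097}{24} \approx -379.04$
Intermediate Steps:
$U{\left(g \right)} = 2 g$
$S{\left(t \right)} = \frac{1}{2}$ ($S{\left(t \right)} = \frac{1}{8} \cdot 4 = \frac{1}{2}$)
$H = -3$ ($H = -3 + 1 \cdot \frac{1}{2} \cdot 0 = -3 + \frac{1}{2} \cdot 0 = -3 + 0 = -3$)
$u{\left(A \right)} = A^{2} + \frac{1}{2 A} - 3 A$ ($u{\left(A \right)} = \left(A^{2} - 3 A\right) + \frac{1}{A + A} = \left(A^{2} - 3 A\right) + \frac{1}{2 A} = A^{2} + \frac{1}{2 A} - 3 A$)
$- u{\left(U{\left(6 \right)} \right)} - 271 = - (\left(2 \cdot 6\right)^{2} + \frac{1}{2 \cdot 2 \cdot 6} - 3 \cdot 2 \cdot 6) - 271 = - (12^{2} + \frac{1}{2 \cdot 12} - 36) - 271 = - (144 + \frac{1}{2} \cdot \frac{1}{12} - 36) - 271 = - (144 + \frac{1}{24} - 36) - 271 = \left(-1\right) \frac{2593}{24} - 271 = - \frac{2593}{24} - 271 = - \frac{9097}{24}$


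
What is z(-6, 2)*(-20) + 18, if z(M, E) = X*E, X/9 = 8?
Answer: -2862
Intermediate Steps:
X = 72 (X = 9*8 = 72)
z(M, E) = 72*E
z(-6, 2)*(-20) + 18 = (72*2)*(-20) + 18 = 144*(-20) + 18 = -2880 + 18 = -2862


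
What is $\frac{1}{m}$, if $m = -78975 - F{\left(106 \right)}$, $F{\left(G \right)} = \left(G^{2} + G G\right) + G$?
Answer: $- \frac{1}{101553} \approx -9.8471 \cdot 10^{-6}$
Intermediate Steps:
$F{\left(G \right)} = G + 2 G^{2}$ ($F{\left(G \right)} = \left(G^{2} + G^{2}\right) + G = 2 G^{2} + G = G + 2 G^{2}$)
$m = -101553$ ($m = -78975 - 106 \left(1 + 2 \cdot 106\right) = -78975 - 106 \left(1 + 212\right) = -78975 - 106 \cdot 213 = -78975 - 22578 = -101553$)
$\frac{1}{m} = \frac{1}{-101553} = - \frac{1}{101553}$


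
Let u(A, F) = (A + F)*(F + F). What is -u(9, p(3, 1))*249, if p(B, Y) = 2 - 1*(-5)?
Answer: -55776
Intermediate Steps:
p(B, Y) = 7 (p(B, Y) = 2 + 5 = 7)
u(A, F) = 2*F*(A + F) (u(A, F) = (A + F)*(2*F) = 2*F*(A + F))
-u(9, p(3, 1))*249 = -2*7*(9 + 7)*249 = -2*7*16*249 = -1*224*249 = -224*249 = -55776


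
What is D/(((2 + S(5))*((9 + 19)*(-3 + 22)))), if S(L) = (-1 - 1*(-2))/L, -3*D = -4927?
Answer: 24635/17556 ≈ 1.4032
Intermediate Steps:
D = 4927/3 (D = -1/3*(-4927) = 4927/3 ≈ 1642.3)
S(L) = 1/L (S(L) = (-1 + 2)/L = 1/L)
D/(((2 + S(5))*((9 + 19)*(-3 + 22)))) = 4927/(3*(((2 + 1/5)*((9 + 19)*(-3 + 22))))) = 4927/(3*(((2 + 1/5)*(28*19)))) = 4927/(3*(((11/5)*532))) = 4927/(3*(5852/5)) = (4927/3)*(5/5852) = 24635/17556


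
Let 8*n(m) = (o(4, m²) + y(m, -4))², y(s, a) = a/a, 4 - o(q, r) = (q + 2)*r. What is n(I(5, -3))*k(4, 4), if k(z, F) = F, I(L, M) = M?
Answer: 2401/2 ≈ 1200.5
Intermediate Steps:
o(q, r) = 4 - r*(2 + q) (o(q, r) = 4 - (q + 2)*r = 4 - (2 + q)*r = 4 - r*(2 + q))
y(s, a) = 1
n(m) = (5 - 6*m²)²/8 (n(m) = ((4 - 2*m² - 1*4*m²) + 1)²/8 = ((4 - 2*m² - 4*m²) + 1)²/8 = ((4 - 6*m²) + 1)²/8 = (5 - 6*m²)²/8)
n(I(5, -3))*k(4, 4) = ((-5 + 6*(-3)²)²/8)*4 = ((-5 + 6*9)²/8)*4 = ((-5 + 54)²/8)*4 = ((⅛)*49²)*4 = ((⅛)*2401)*4 = (2401/8)*4 = 2401/2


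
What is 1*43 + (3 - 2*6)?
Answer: 34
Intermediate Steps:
1*43 + (3 - 2*6) = 43 + (3 - 12) = 43 - 9 = 34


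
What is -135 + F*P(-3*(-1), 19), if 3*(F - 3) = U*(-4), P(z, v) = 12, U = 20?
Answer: -419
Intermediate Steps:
F = -71/3 (F = 3 + (20*(-4))/3 = 3 + (⅓)*(-80) = 3 - 80/3 = -71/3 ≈ -23.667)
-135 + F*P(-3*(-1), 19) = -135 - 71/3*12 = -135 - 284 = -419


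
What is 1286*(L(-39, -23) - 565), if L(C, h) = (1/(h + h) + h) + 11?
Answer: -17067149/23 ≈ -7.4205e+5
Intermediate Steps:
L(C, h) = 11 + h + 1/(2*h) (L(C, h) = (1/(2*h) + h) + 11 = (h + 1/(2*h)) + 11 = 11 + h + 1/(2*h))
1286*(L(-39, -23) - 565) = 1286*((11 - 23 + (½)/(-23)) - 565) = 1286*((11 - 23 + (½)*(-1/23)) - 565) = 1286*((11 - 23 - 1/46) - 565) = 1286*(-553/46 - 565) = 1286*(-26543/46) = -17067149/23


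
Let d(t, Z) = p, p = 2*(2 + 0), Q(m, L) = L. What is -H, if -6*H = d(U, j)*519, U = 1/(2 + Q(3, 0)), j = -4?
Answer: 346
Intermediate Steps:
U = ½ (U = 1/(2 + 0) = 1/2 = ½ ≈ 0.50000)
p = 4 (p = 2*2 = 4)
d(t, Z) = 4
H = -346 (H = -2*519/3 = -⅙*2076 = -346)
-H = -1*(-346) = 346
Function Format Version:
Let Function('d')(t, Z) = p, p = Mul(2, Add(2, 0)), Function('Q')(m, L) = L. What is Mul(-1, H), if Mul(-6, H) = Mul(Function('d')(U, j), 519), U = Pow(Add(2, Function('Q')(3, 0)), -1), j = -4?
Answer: 346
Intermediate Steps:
U = Rational(1, 2) (U = Pow(Add(2, 0), -1) = Pow(2, -1) = Rational(1, 2) ≈ 0.50000)
p = 4 (p = Mul(2, 2) = 4)
Function('d')(t, Z) = 4
H = -346 (H = Mul(Rational(-1, 6), Mul(4, 519)) = Mul(Rational(-1, 6), 2076) = -346)
Mul(-1, H) = Mul(-1, -346) = 346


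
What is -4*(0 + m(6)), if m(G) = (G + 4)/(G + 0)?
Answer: -20/3 ≈ -6.6667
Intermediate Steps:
m(G) = (4 + G)/G
-4*(0 + m(6)) = -4*(0 + (4 + 6)/6) = -4*(0 + (⅙)*10) = -4*(0 + 5/3) = -4*5/3 = -20/3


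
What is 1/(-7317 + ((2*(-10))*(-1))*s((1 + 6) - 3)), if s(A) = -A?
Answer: -1/7397 ≈ -0.00013519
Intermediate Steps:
1/(-7317 + ((2*(-10))*(-1))*s((1 + 6) - 3)) = 1/(-7317 + ((2*(-10))*(-1))*(-((1 + 6) - 3))) = 1/(-7317 + (-20*(-1))*(-(7 - 3))) = 1/(-7317 + 20*(-1*4)) = 1/(-7317 + 20*(-4)) = 1/(-7317 - 80) = 1/(-7397) = -1/7397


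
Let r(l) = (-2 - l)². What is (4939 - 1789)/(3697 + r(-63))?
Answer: 1575/3709 ≈ 0.42464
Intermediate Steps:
(4939 - 1789)/(3697 + r(-63)) = (4939 - 1789)/(3697 + (2 - 63)²) = 3150/(3697 + (-61)²) = 3150/(3697 + 3721) = 3150/7418 = 3150*(1/7418) = 1575/3709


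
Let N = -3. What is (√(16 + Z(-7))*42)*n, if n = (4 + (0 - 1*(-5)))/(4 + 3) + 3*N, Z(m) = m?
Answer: -972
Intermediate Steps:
n = -54/7 (n = (4 + (0 - 1*(-5)))/(4 + 3) + 3*(-3) = (4 + (0 + 5))/7 - 9 = (4 + 5)*(⅐) - 9 = 9*(⅐) - 9 = 9/7 - 9 = -54/7 ≈ -7.7143)
(√(16 + Z(-7))*42)*n = (√(16 - 7)*42)*(-54/7) = (√9*42)*(-54/7) = (3*42)*(-54/7) = 126*(-54/7) = -972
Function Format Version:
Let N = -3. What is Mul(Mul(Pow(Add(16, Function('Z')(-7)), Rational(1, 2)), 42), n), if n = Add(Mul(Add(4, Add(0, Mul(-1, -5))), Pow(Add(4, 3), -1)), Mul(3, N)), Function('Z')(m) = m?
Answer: -972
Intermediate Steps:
n = Rational(-54, 7) (n = Add(Mul(Add(4, Add(0, Mul(-1, -5))), Pow(Add(4, 3), -1)), Mul(3, -3)) = Add(Mul(Add(4, Add(0, 5)), Pow(7, -1)), -9) = Add(Mul(Add(4, 5), Rational(1, 7)), -9) = Add(Mul(9, Rational(1, 7)), -9) = Add(Rational(9, 7), -9) = Rational(-54, 7) ≈ -7.7143)
Mul(Mul(Pow(Add(16, Function('Z')(-7)), Rational(1, 2)), 42), n) = Mul(Mul(Pow(Add(16, -7), Rational(1, 2)), 42), Rational(-54, 7)) = Mul(Mul(Pow(9, Rational(1, 2)), 42), Rational(-54, 7)) = Mul(Mul(3, 42), Rational(-54, 7)) = Mul(126, Rational(-54, 7)) = -972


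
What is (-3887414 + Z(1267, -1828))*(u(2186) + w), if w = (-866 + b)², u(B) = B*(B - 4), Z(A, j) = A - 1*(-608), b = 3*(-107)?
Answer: -24008049969519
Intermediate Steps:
b = -321
Z(A, j) = 608 + A (Z(A, j) = A + 608 = 608 + A)
u(B) = B*(-4 + B)
w = 1408969 (w = (-866 - 321)² = (-1187)² = 1408969)
(-3887414 + Z(1267, -1828))*(u(2186) + w) = (-3887414 + (608 + 1267))*(2186*(-4 + 2186) + 1408969) = (-3887414 + 1875)*(2186*2182 + 1408969) = -3885539*(4769852 + 1408969) = -3885539*6178821 = -24008049969519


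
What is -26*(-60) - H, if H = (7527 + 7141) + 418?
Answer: -13526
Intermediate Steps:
H = 15086 (H = 14668 + 418 = 15086)
-26*(-60) - H = -26*(-60) - 1*15086 = 1560 - 15086 = -13526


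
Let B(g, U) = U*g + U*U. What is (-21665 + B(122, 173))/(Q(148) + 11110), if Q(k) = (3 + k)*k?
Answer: 14685/16729 ≈ 0.87782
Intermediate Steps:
B(g, U) = U² + U*g (B(g, U) = U*g + U² = U² + U*g)
Q(k) = k*(3 + k)
(-21665 + B(122, 173))/(Q(148) + 11110) = (-21665 + 173*(173 + 122))/(148*(3 + 148) + 11110) = (-21665 + 173*295)/(148*151 + 11110) = (-21665 + 51035)/(22348 + 11110) = 29370/33458 = 29370*(1/33458) = 14685/16729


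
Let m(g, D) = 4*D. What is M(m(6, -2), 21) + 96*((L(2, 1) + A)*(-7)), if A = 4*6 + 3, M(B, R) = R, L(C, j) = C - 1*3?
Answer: -17451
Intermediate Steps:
L(C, j) = -3 + C (L(C, j) = C - 3 = -3 + C)
A = 27 (A = 24 + 3 = 27)
M(m(6, -2), 21) + 96*((L(2, 1) + A)*(-7)) = 21 + 96*(((-3 + 2) + 27)*(-7)) = 21 + 96*((-1 + 27)*(-7)) = 21 + 96*(26*(-7)) = 21 + 96*(-182) = 21 - 17472 = -17451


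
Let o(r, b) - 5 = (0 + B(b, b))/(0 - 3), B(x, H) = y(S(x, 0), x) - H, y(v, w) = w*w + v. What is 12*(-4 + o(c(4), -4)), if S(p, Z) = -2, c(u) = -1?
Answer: -60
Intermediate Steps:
y(v, w) = v + w² (y(v, w) = w² + v = v + w²)
B(x, H) = -2 + x² - H (B(x, H) = (-2 + x²) - H = -2 + x² - H)
o(r, b) = 17/3 - b²/3 + b/3 (o(r, b) = 5 + (0 + (-2 + b² - b))/(0 - 3) = 5 + (-2 + b² - b)/(-3) = 5 + (-2 + b² - b)*(-⅓) = 5 + (⅔ - b²/3 + b/3) = 17/3 - b²/3 + b/3)
12*(-4 + o(c(4), -4)) = 12*(-4 + (17/3 - ⅓*(-4)² + (⅓)*(-4))) = 12*(-4 + (17/3 - ⅓*16 - 4/3)) = 12*(-4 + (17/3 - 16/3 - 4/3)) = 12*(-4 - 1) = 12*(-5) = -60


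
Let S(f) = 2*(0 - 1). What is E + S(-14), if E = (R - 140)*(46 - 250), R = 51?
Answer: 18154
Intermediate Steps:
S(f) = -2 (S(f) = 2*(-1) = -2)
E = 18156 (E = (51 - 140)*(46 - 250) = -89*(-204) = 18156)
E + S(-14) = 18156 - 2 = 18154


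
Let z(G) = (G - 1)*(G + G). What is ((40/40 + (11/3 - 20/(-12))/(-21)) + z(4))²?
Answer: 2430481/3969 ≈ 612.37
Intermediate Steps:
z(G) = 2*G*(-1 + G) (z(G) = (-1 + G)*(2*G) = 2*G*(-1 + G))
((40/40 + (11/3 - 20/(-12))/(-21)) + z(4))² = ((40/40 + (11/3 - 20/(-12))/(-21)) + 2*4*(-1 + 4))² = ((40*(1/40) + (11*(⅓) - 20*(-1/12))*(-1/21)) + 2*4*3)² = ((1 + (11/3 + 5/3)*(-1/21)) + 24)² = ((1 + (16/3)*(-1/21)) + 24)² = ((1 - 16/63) + 24)² = (47/63 + 24)² = (1559/63)² = 2430481/3969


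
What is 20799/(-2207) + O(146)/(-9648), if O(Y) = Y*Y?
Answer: -61928291/5323284 ≈ -11.633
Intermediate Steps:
O(Y) = Y**2
20799/(-2207) + O(146)/(-9648) = 20799/(-2207) + 146**2/(-9648) = 20799*(-1/2207) + 21316*(-1/9648) = -20799/2207 - 5329/2412 = -61928291/5323284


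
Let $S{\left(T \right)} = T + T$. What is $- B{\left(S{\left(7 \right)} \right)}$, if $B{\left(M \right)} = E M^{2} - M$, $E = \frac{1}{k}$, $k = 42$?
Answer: $\frac{28}{3} \approx 9.3333$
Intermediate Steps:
$E = \frac{1}{42} \approx 0.02381$
$S{\left(T \right)} = 2 T$
$B{\left(M \right)} = - M + \frac{M^{2}}{42}$ ($B{\left(M \right)} = \frac{M^{2}}{42} - M = - M + \frac{M^{2}}{42}$)
$- B{\left(S{\left(7 \right)} \right)} = - \frac{2 \cdot 7 \left(-42 + 2 \cdot 7\right)}{42} = - \frac{14 \left(-42 + 14\right)}{42} = - \frac{14 \left(-28\right)}{42} = \left(-1\right) \left(- \frac{28}{3}\right) = \frac{28}{3}$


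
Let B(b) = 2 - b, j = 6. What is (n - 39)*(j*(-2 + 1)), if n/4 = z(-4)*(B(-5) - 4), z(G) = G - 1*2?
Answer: 666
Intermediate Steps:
z(G) = -2 + G (z(G) = G - 2 = -2 + G)
n = -72 (n = 4*((-2 - 4)*((2 - 1*(-5)) - 4)) = 4*(-6*((2 + 5) - 4)) = 4*(-6*(7 - 4)) = 4*(-6*3) = 4*(-18) = -72)
(n - 39)*(j*(-2 + 1)) = (-72 - 39)*(6*(-2 + 1)) = -666*(-1) = -111*(-6) = 666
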